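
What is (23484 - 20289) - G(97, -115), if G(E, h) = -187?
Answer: 3382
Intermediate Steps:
(23484 - 20289) - G(97, -115) = (23484 - 20289) - 1*(-187) = 3195 + 187 = 3382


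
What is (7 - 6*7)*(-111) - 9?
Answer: 3876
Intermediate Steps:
(7 - 6*7)*(-111) - 9 = (7 - 42)*(-111) - 9 = -35*(-111) - 9 = 3885 - 9 = 3876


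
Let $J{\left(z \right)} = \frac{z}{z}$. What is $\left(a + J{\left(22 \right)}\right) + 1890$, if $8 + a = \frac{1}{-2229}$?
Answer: $\frac{4197206}{2229} \approx 1883.0$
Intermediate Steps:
$J{\left(z \right)} = 1$
$a = - \frac{17833}{2229}$ ($a = -8 + \frac{1}{-2229} = -8 - \frac{1}{2229} = - \frac{17833}{2229} \approx -8.0004$)
$\left(a + J{\left(22 \right)}\right) + 1890 = \left(- \frac{17833}{2229} + 1\right) + 1890 = - \frac{15604}{2229} + 1890 = \frac{4197206}{2229}$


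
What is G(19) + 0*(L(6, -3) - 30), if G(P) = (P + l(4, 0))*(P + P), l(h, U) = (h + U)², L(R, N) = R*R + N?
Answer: 1330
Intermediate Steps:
L(R, N) = N + R² (L(R, N) = R² + N = N + R²)
l(h, U) = (U + h)²
G(P) = 2*P*(16 + P) (G(P) = (P + (0 + 4)²)*(P + P) = (P + 4²)*(2*P) = (P + 16)*(2*P) = (16 + P)*(2*P) = 2*P*(16 + P))
G(19) + 0*(L(6, -3) - 30) = 2*19*(16 + 19) + 0*((-3 + 6²) - 30) = 2*19*35 + 0*((-3 + 36) - 30) = 1330 + 0*(33 - 30) = 1330 + 0*3 = 1330 + 0 = 1330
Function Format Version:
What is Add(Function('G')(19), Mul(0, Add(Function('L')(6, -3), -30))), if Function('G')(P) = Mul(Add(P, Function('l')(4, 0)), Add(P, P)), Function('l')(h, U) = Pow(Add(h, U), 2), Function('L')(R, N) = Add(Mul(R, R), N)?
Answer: 1330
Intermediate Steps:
Function('L')(R, N) = Add(N, Pow(R, 2)) (Function('L')(R, N) = Add(Pow(R, 2), N) = Add(N, Pow(R, 2)))
Function('l')(h, U) = Pow(Add(U, h), 2)
Function('G')(P) = Mul(2, P, Add(16, P)) (Function('G')(P) = Mul(Add(P, Pow(Add(0, 4), 2)), Add(P, P)) = Mul(Add(P, Pow(4, 2)), Mul(2, P)) = Mul(Add(P, 16), Mul(2, P)) = Mul(Add(16, P), Mul(2, P)) = Mul(2, P, Add(16, P)))
Add(Function('G')(19), Mul(0, Add(Function('L')(6, -3), -30))) = Add(Mul(2, 19, Add(16, 19)), Mul(0, Add(Add(-3, Pow(6, 2)), -30))) = Add(Mul(2, 19, 35), Mul(0, Add(Add(-3, 36), -30))) = Add(1330, Mul(0, Add(33, -30))) = Add(1330, Mul(0, 3)) = Add(1330, 0) = 1330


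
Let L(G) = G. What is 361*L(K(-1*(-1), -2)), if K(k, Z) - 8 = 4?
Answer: 4332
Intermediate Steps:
K(k, Z) = 12 (K(k, Z) = 8 + 4 = 12)
361*L(K(-1*(-1), -2)) = 361*12 = 4332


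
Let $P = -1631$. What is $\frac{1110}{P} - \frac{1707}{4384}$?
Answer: $- \frac{7650357}{7150304} \approx -1.0699$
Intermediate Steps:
$\frac{1110}{P} - \frac{1707}{4384} = \frac{1110}{-1631} - \frac{1707}{4384} = 1110 \left(- \frac{1}{1631}\right) - \frac{1707}{4384} = - \frac{1110}{1631} - \frac{1707}{4384} = - \frac{7650357}{7150304}$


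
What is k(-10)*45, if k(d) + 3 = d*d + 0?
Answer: 4365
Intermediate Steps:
k(d) = -3 + d² (k(d) = -3 + (d*d + 0) = -3 + (d² + 0) = -3 + d²)
k(-10)*45 = (-3 + (-10)²)*45 = (-3 + 100)*45 = 97*45 = 4365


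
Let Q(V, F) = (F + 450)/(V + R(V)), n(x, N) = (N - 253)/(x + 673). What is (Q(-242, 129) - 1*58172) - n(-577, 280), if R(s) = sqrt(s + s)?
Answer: -113556925/1952 - 579*I/2684 ≈ -58175.0 - 0.21572*I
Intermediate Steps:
R(s) = sqrt(2)*sqrt(s) (R(s) = sqrt(2*s) = sqrt(2)*sqrt(s))
n(x, N) = (-253 + N)/(673 + x)
Q(V, F) = (450 + F)/(V + sqrt(2)*sqrt(V)) (Q(V, F) = (F + 450)/(V + sqrt(2)*sqrt(V)) = (450 + F)/(V + sqrt(2)*sqrt(V)))
(Q(-242, 129) - 1*58172) - n(-577, 280) = ((450 + 129)/(-242 + sqrt(2)*sqrt(-242)) - 1*58172) - (-253 + 280)/(673 - 577) = (579/(-242 + sqrt(2)*(11*I*sqrt(2))) - 58172) - 27/96 = (579/(-242 + 22*I) - 58172) - 27/96 = (((-242 - 22*I)/59048)*579 - 58172) - 1*9/32 = (579*(-242 - 22*I)/59048 - 58172) - 9/32 = (-58172 + 579*(-242 - 22*I)/59048) - 9/32 = -1861513/32 + 579*(-242 - 22*I)/59048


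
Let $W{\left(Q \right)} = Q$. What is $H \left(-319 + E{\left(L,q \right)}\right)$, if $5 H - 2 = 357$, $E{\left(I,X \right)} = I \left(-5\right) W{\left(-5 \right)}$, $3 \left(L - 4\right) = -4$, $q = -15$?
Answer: $- \frac{271763}{15} \approx -18118.0$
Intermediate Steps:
$L = \frac{8}{3}$ ($L = 4 + \frac{1}{3} \left(-4\right) = 4 - \frac{4}{3} = \frac{8}{3} \approx 2.6667$)
$E{\left(I,X \right)} = 25 I$ ($E{\left(I,X \right)} = I \left(-5\right) \left(-5\right) = - 5 I \left(-5\right) = 25 I$)
$H = \frac{359}{5}$ ($H = \frac{2}{5} + \frac{1}{5} \cdot 357 = \frac{2}{5} + \frac{357}{5} = \frac{359}{5} \approx 71.8$)
$H \left(-319 + E{\left(L,q \right)}\right) = \frac{359 \left(-319 + 25 \cdot \frac{8}{3}\right)}{5} = \frac{359 \left(-319 + \frac{200}{3}\right)}{5} = \frac{359}{5} \left(- \frac{757}{3}\right) = - \frac{271763}{15}$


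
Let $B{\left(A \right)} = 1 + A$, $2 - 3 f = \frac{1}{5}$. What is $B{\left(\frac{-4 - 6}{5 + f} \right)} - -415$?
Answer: $\frac{5799}{14} \approx 414.21$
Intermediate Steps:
$f = \frac{3}{5}$ ($f = \frac{2}{3} - \frac{1}{3 \cdot 5} = \frac{2}{3} - \frac{1}{15} = \frac{3}{5} \approx 0.6$)
$B{\left(\frac{-4 - 6}{5 + f} \right)} - -415 = \left(1 + \frac{-4 - 6}{5 + \frac{3}{5}}\right) - -415 = \left(1 - \frac{10}{\frac{28}{5}}\right) + 415 = \left(1 - \frac{25}{14}\right) + 415 = - \frac{11}{14} + 415 = \frac{5799}{14}$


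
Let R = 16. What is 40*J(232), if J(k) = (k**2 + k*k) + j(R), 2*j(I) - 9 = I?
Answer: 4306420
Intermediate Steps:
j(I) = 9/2 + I/2
J(k) = 25/2 + 2*k**2 (J(k) = (k**2 + k*k) + (9/2 + (1/2)*16) = (k**2 + k**2) + (9/2 + 8) = 2*k**2 + 25/2 = 25/2 + 2*k**2)
40*J(232) = 40*(25/2 + 2*232**2) = 40*(25/2 + 2*53824) = 40*(25/2 + 107648) = 40*(215321/2) = 4306420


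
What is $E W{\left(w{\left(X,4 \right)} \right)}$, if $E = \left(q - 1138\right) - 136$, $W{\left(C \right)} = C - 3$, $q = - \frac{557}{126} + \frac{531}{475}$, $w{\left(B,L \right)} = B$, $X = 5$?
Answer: $- \frac{76446569}{29925} \approx -2554.6$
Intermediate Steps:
$q = - \frac{197669}{59850}$ ($q = \left(-557\right) \frac{1}{126} + 531 \cdot \frac{1}{475} = - \frac{557}{126} + \frac{531}{475} = - \frac{197669}{59850} \approx -3.3027$)
$W{\left(C \right)} = -3 + C$
$E = - \frac{76446569}{59850}$ ($E = \left(- \frac{197669}{59850} - 1138\right) - 136 = - \frac{68306969}{59850} - 136 = - \frac{76446569}{59850} \approx -1277.3$)
$E W{\left(w{\left(X,4 \right)} \right)} = - \frac{76446569 \left(-3 + 5\right)}{59850} = \left(- \frac{76446569}{59850}\right) 2 = - \frac{76446569}{29925}$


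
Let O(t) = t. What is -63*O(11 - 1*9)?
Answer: -126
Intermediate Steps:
-63*O(11 - 1*9) = -63*(11 - 1*9) = -63*(11 - 9) = -63*2 = -126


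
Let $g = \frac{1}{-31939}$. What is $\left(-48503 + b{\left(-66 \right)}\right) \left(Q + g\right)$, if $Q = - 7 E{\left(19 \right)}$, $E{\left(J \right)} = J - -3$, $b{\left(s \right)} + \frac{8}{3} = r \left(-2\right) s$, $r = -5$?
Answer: $\frac{38183146141}{5043} \approx 7.5715 \cdot 10^{6}$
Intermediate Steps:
$b{\left(s \right)} = - \frac{8}{3} + 10 s$ ($b{\left(s \right)} = - \frac{8}{3} + \left(-5\right) \left(-2\right) s = - \frac{8}{3} + 10 s$)
$E{\left(J \right)} = 3 + J$ ($E{\left(J \right)} = J + 3 = 3 + J$)
$g = - \frac{1}{31939} \approx -3.131 \cdot 10^{-5}$
$Q = -154$ ($Q = - 7 \left(3 + 19\right) = \left(-7\right) 22 = -154$)
$\left(-48503 + b{\left(-66 \right)}\right) \left(Q + g\right) = \left(-48503 + \left(- \frac{8}{3} + 10 \left(-66\right)\right)\right) \left(-154 - \frac{1}{31939}\right) = \left(-48503 - \frac{1988}{3}\right) \left(- \frac{4918607}{31939}\right) = \left(- \frac{147497}{3}\right) \left(- \frac{4918607}{31939}\right) = \frac{38183146141}{5043}$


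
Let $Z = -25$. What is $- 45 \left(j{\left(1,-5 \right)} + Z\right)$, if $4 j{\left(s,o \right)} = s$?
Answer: $\frac{4455}{4} \approx 1113.8$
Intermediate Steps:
$j{\left(s,o \right)} = \frac{s}{4}$
$- 45 \left(j{\left(1,-5 \right)} + Z\right) = - 45 \left(\frac{1}{4} \cdot 1 - 25\right) = - 45 \left(\frac{1}{4} - 25\right) = \left(-45\right) \left(- \frac{99}{4}\right) = \frac{4455}{4}$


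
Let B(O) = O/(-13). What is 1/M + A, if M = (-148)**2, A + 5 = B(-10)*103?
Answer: 21137373/284752 ≈ 74.231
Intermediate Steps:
B(O) = -O/13 (B(O) = O*(-1/13) = -O/13)
A = 965/13 (A = -5 - 1/13*(-10)*103 = -5 + (10/13)*103 = -5 + 1030/13 = 965/13 ≈ 74.231)
M = 21904
1/M + A = 1/21904 + 965/13 = 21137373/284752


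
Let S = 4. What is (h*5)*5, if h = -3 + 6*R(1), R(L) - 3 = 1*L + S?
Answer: 1125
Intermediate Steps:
R(L) = 7 + L (R(L) = 3 + (1*L + 4) = 3 + (L + 4) = 3 + (4 + L) = 7 + L)
h = 45 (h = -3 + 6*(7 + 1) = -3 + 6*8 = -3 + 48 = 45)
(h*5)*5 = (45*5)*5 = 225*5 = 1125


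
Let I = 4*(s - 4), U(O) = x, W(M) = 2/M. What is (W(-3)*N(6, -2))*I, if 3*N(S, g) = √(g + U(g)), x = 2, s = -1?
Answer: 0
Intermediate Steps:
U(O) = 2
I = -20 (I = 4*(-1 - 4) = 4*(-5) = -20)
N(S, g) = √(2 + g)/3 (N(S, g) = √(g + 2)/3 = √(2 + g)/3)
(W(-3)*N(6, -2))*I = ((2/(-3))*(√(2 - 2)/3))*(-20) = ((2*(-⅓))*(√0/3))*(-20) = -2*0/9*(-20) = -⅔*0*(-20) = 0*(-20) = 0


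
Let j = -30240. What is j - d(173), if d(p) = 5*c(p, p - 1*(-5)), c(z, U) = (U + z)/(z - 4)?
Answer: -393255/13 ≈ -30250.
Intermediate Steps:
c(z, U) = (U + z)/(-4 + z)
d(p) = 5*(5 + 2*p)/(-4 + p) (d(p) = 5*(((p - 1*(-5)) + p)/(-4 + p)) = 5*(((p + 5) + p)/(-4 + p)) = 5*(((5 + p) + p)/(-4 + p)) = 5*((5 + 2*p)/(-4 + p)) = 5*(5 + 2*p)/(-4 + p))
j - d(173) = -30240 - 5*(5 + 2*173)/(-4 + 173) = -30240 - 5*(5 + 346)/169 = -30240 - 5*351/169 = -30240 - 1*135/13 = -30240 - 135/13 = -393255/13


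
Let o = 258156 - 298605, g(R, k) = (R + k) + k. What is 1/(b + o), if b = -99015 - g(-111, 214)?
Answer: -1/139781 ≈ -7.1540e-6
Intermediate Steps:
g(R, k) = R + 2*k
b = -99332 (b = -99015 - (-111 + 2*214) = -99015 - (-111 + 428) = -99015 - 1*317 = -99015 - 317 = -99332)
o = -40449
1/(b + o) = 1/(-99332 - 40449) = 1/(-139781) = -1/139781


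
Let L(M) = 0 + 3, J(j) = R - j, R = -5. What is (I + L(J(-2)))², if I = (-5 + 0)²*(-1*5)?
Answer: 14884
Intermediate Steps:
J(j) = -5 - j
L(M) = 3
I = -125 (I = (-5)²*(-5) = 25*(-5) = -125)
(I + L(J(-2)))² = (-125 + 3)² = (-122)² = 14884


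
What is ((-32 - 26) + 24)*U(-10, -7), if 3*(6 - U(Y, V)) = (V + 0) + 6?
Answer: -646/3 ≈ -215.33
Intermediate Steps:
U(Y, V) = 4 - V/3 (U(Y, V) = 6 - ((V + 0) + 6)/3 = 6 - (V + 6)/3 = 6 - (6 + V)/3 = 6 + (-2 - V/3) = 4 - V/3)
((-32 - 26) + 24)*U(-10, -7) = ((-32 - 26) + 24)*(4 - ⅓*(-7)) = (-58 + 24)*(4 + 7/3) = -34*19/3 = -646/3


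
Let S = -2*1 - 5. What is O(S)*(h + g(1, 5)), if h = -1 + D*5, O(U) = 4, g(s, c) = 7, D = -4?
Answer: -56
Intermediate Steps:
S = -7 (S = -2 - 5 = -7)
h = -21 (h = -1 - 4*5 = -1 - 20 = -21)
O(S)*(h + g(1, 5)) = 4*(-21 + 7) = 4*(-14) = -56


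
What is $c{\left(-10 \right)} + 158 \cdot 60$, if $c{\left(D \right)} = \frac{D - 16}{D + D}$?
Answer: $\frac{94813}{10} \approx 9481.3$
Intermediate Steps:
$c{\left(D \right)} = \frac{-16 + D}{2 D}$
$c{\left(-10 \right)} + 158 \cdot 60 = \frac{-16 - 10}{2 \left(-10\right)} + 158 \cdot 60 = \frac{1}{2} \left(- \frac{1}{10}\right) \left(-26\right) + 9480 = \frac{13}{10} + 9480 = \frac{94813}{10}$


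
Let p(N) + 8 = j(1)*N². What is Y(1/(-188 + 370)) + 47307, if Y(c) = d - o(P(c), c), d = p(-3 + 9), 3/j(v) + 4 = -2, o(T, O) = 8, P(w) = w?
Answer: 47273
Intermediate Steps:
j(v) = -½ (j(v) = 3/(-4 - 2) = 3/(-6) = 3*(-⅙) = -½)
p(N) = -8 - N²/2
d = -26 (d = -8 - (-3 + 9)²/2 = -8 - ½*6² = -8 - ½*36 = -8 - 18 = -26)
Y(c) = -34 (Y(c) = -26 - 1*8 = -26 - 8 = -34)
Y(1/(-188 + 370)) + 47307 = -34 + 47307 = 47273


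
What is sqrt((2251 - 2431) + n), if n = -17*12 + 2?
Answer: I*sqrt(382) ≈ 19.545*I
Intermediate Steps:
n = -202 (n = -204 + 2 = -202)
sqrt((2251 - 2431) + n) = sqrt((2251 - 2431) - 202) = sqrt(-180 - 202) = sqrt(-382) = I*sqrt(382)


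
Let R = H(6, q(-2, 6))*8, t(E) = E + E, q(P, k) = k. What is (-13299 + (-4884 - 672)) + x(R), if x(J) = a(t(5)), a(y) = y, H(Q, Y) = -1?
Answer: -18845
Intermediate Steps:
t(E) = 2*E
R = -8 (R = -1*8 = -8)
x(J) = 10 (x(J) = 2*5 = 10)
(-13299 + (-4884 - 672)) + x(R) = (-13299 + (-4884 - 672)) + 10 = (-13299 - 5556) + 10 = -18855 + 10 = -18845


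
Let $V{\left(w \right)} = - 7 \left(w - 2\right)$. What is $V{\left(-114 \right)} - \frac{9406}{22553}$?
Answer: $\frac{18303630}{22553} \approx 811.58$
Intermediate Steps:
$V{\left(w \right)} = 14 - 7 w$ ($V{\left(w \right)} = - 7 \left(-2 + w\right) = 14 - 7 w$)
$V{\left(-114 \right)} - \frac{9406}{22553} = \left(14 - -798\right) - \frac{9406}{22553} = \left(14 + 798\right) - 9406 \cdot \frac{1}{22553} = 812 - \frac{9406}{22553} = \frac{18303630}{22553}$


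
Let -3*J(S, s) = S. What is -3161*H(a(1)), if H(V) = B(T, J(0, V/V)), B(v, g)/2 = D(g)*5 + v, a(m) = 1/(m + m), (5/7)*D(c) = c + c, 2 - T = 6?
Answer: 25288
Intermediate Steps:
T = -4 (T = 2 - 1*6 = 2 - 6 = -4)
J(S, s) = -S/3
D(c) = 14*c/5 (D(c) = 7*(c + c)/5 = 7*(2*c)/5 = 14*c/5)
a(m) = 1/(2*m)
B(v, g) = 2*v + 28*g (B(v, g) = 2*((14*g/5)*5 + v) = 2*(14*g + v) = 2*(v + 14*g) = 2*v + 28*g)
H(V) = -8 (H(V) = 2*(-4) + 28*(-1/3*0) = -8 + 28*0 = -8 + 0 = -8)
-3161*H(a(1)) = -3161*(-8) = 25288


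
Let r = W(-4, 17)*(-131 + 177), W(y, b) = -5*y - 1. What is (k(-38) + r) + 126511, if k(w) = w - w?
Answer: 127385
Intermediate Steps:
k(w) = 0
W(y, b) = -1 - 5*y
r = 874 (r = (-1 - 5*(-4))*(-131 + 177) = (-1 + 20)*46 = 19*46 = 874)
(k(-38) + r) + 126511 = (0 + 874) + 126511 = 874 + 126511 = 127385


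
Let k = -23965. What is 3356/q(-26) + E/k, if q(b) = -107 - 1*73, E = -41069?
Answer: -3651706/215685 ≈ -16.931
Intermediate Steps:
q(b) = -180 (q(b) = -107 - 73 = -180)
3356/q(-26) + E/k = 3356/(-180) - 41069/(-23965) = 3356*(-1/180) - 41069*(-1/23965) = -839/45 + 41069/23965 = -3651706/215685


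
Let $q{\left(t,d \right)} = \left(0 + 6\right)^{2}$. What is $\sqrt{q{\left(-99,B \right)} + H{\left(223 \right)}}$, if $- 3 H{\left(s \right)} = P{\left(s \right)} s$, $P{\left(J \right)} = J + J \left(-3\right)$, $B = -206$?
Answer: $\frac{\sqrt{298698}}{3} \approx 182.18$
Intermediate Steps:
$q{\left(t,d \right)} = 36$ ($q{\left(t,d \right)} = 6^{2} = 36$)
$P{\left(J \right)} = - 2 J$ ($P{\left(J \right)} = J - 3 J = - 2 J$)
$H{\left(s \right)} = \frac{2 s^{2}}{3}$ ($H{\left(s \right)} = - \frac{- 2 s s}{3} = - \frac{\left(-2\right) s^{2}}{3} = \frac{2 s^{2}}{3}$)
$\sqrt{q{\left(-99,B \right)} + H{\left(223 \right)}} = \sqrt{36 + \frac{2 \cdot 223^{2}}{3}} = \sqrt{36 + \frac{2}{3} \cdot 49729} = \sqrt{36 + \frac{99458}{3}} = \sqrt{\frac{99566}{3}} = \frac{\sqrt{298698}}{3}$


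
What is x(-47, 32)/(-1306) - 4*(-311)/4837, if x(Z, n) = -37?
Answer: 1803633/6317122 ≈ 0.28551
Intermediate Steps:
x(-47, 32)/(-1306) - 4*(-311)/4837 = -37/(-1306) - 4*(-311)/4837 = -37*(-1/1306) + 1244*(1/4837) = 37/1306 + 1244/4837 = 1803633/6317122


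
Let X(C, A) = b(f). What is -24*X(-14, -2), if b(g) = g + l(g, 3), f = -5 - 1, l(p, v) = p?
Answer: 288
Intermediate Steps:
f = -6
b(g) = 2*g (b(g) = g + g = 2*g)
X(C, A) = -12 (X(C, A) = 2*(-6) = -12)
-24*X(-14, -2) = -24*(-12) = 288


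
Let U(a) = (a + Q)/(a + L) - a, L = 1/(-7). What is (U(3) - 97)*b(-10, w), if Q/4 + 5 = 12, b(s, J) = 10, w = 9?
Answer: -1783/2 ≈ -891.50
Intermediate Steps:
L = -⅐ ≈ -0.14286
Q = 28 (Q = -20 + 4*12 = -20 + 48 = 28)
U(a) = -a + (28 + a)/(-⅐ + a) (U(a) = (a + 28)/(a - ⅐) - a = (28 + a)/(-⅐ + a) - a = -a + (28 + a)/(-⅐ + a))
(U(3) - 97)*b(-10, w) = ((196 - 7*3² + 8*3)/(-1 + 7*3) - 97)*10 = ((196 - 7*9 + 24)/(-1 + 21) - 97)*10 = ((196 - 63 + 24)/20 - 97)*10 = ((1/20)*157 - 97)*10 = (157/20 - 97)*10 = -1783/20*10 = -1783/2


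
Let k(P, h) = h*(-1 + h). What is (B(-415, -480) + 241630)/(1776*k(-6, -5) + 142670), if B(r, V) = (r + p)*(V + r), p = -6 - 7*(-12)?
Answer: 108649/39190 ≈ 2.7724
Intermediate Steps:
p = 78 (p = -6 + 84 = 78)
B(r, V) = (78 + r)*(V + r) (B(r, V) = (r + 78)*(V + r) = (78 + r)*(V + r))
(B(-415, -480) + 241630)/(1776*k(-6, -5) + 142670) = (((-415)² + 78*(-480) + 78*(-415) - 480*(-415)) + 241630)/(1776*(-5*(-1 - 5)) + 142670) = ((172225 - 37440 - 32370 + 199200) + 241630)/(1776*(-5*(-6)) + 142670) = (301615 + 241630)/(1776*30 + 142670) = 543245/(53280 + 142670) = 543245/195950 = 543245*(1/195950) = 108649/39190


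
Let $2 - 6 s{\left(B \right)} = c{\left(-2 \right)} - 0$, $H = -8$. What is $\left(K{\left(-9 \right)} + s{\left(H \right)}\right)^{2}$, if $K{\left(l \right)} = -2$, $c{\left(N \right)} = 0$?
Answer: $\frac{25}{9} \approx 2.7778$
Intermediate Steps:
$s{\left(B \right)} = \frac{1}{3}$ ($s{\left(B \right)} = \frac{1}{3} - \frac{0 - 0}{6} = \frac{1}{3} - \frac{0 + 0}{6} = \frac{1}{3} - 0 = \frac{1}{3} + 0 = \frac{1}{3}$)
$\left(K{\left(-9 \right)} + s{\left(H \right)}\right)^{2} = \left(-2 + \frac{1}{3}\right)^{2} = \left(- \frac{5}{3}\right)^{2} = \frac{25}{9}$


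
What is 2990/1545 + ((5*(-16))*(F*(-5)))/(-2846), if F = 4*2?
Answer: 356554/439707 ≈ 0.81089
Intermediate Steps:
F = 8
2990/1545 + ((5*(-16))*(F*(-5)))/(-2846) = 2990/1545 + ((5*(-16))*(8*(-5)))/(-2846) = 2990*(1/1545) - 80*(-40)*(-1/2846) = 598/309 + 3200*(-1/2846) = 598/309 - 1600/1423 = 356554/439707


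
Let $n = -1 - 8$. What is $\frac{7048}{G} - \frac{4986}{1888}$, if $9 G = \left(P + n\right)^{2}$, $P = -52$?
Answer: $\frac{50603355}{3512624} \approx 14.406$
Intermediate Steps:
$n = -9$
$G = \frac{3721}{9}$ ($G = \frac{\left(-52 - 9\right)^{2}}{9} = \frac{\left(-61\right)^{2}}{9} = \frac{1}{9} \cdot 3721 = \frac{3721}{9} \approx 413.44$)
$\frac{7048}{G} - \frac{4986}{1888} = \frac{7048}{\frac{3721}{9}} - \frac{4986}{1888} = 7048 \cdot \frac{9}{3721} - \frac{2493}{944} = \frac{63432}{3721} - \frac{2493}{944} = \frac{50603355}{3512624}$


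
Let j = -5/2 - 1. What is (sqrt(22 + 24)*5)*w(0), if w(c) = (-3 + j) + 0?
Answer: -65*sqrt(46)/2 ≈ -220.43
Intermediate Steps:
j = -7/2 (j = -5*1/2 - 1 = -5/2 - 1 = -7/2 ≈ -3.5000)
w(c) = -13/2 (w(c) = (-3 - 7/2) + 0 = -13/2 + 0 = -13/2)
(sqrt(22 + 24)*5)*w(0) = (sqrt(22 + 24)*5)*(-13/2) = (sqrt(46)*5)*(-13/2) = (5*sqrt(46))*(-13/2) = -65*sqrt(46)/2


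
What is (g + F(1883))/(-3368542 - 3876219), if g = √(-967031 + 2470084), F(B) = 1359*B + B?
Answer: -2560880/7244761 - √1503053/7244761 ≈ -0.35365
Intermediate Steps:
F(B) = 1360*B
g = √1503053 ≈ 1226.0
(g + F(1883))/(-3368542 - 3876219) = (√1503053 + 1360*1883)/(-3368542 - 3876219) = (√1503053 + 2560880)/(-7244761) = (2560880 + √1503053)*(-1/7244761) = -2560880/7244761 - √1503053/7244761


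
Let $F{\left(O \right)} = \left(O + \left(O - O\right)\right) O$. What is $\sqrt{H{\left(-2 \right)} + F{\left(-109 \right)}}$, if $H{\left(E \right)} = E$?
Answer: $\sqrt{11879} \approx 108.99$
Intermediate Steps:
$F{\left(O \right)} = O^{2}$ ($F{\left(O \right)} = \left(O + 0\right) O = O O = O^{2}$)
$\sqrt{H{\left(-2 \right)} + F{\left(-109 \right)}} = \sqrt{-2 + \left(-109\right)^{2}} = \sqrt{-2 + 11881} = \sqrt{11879}$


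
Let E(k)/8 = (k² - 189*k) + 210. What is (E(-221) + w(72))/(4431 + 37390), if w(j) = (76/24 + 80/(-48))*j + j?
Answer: 726740/41821 ≈ 17.377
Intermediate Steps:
w(j) = 5*j/2 (w(j) = (76*(1/24) + 80*(-1/48))*j + j = (19/6 - 5/3)*j + j = 3*j/2 + j = 5*j/2)
E(k) = 1680 - 1512*k + 8*k² (E(k) = 8*((k² - 189*k) + 210) = 8*(210 + k² - 189*k) = 1680 - 1512*k + 8*k²)
(E(-221) + w(72))/(4431 + 37390) = ((1680 - 1512*(-221) + 8*(-221)²) + (5/2)*72)/(4431 + 37390) = ((1680 + 334152 + 8*48841) + 180)/41821 = ((1680 + 334152 + 390728) + 180)*(1/41821) = (726560 + 180)*(1/41821) = 726740*(1/41821) = 726740/41821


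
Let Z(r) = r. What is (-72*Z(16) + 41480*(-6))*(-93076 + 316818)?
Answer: -55942659744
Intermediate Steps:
(-72*Z(16) + 41480*(-6))*(-93076 + 316818) = (-72*16 + 41480*(-6))*(-93076 + 316818) = (-1152 - 248880)*223742 = -250032*223742 = -55942659744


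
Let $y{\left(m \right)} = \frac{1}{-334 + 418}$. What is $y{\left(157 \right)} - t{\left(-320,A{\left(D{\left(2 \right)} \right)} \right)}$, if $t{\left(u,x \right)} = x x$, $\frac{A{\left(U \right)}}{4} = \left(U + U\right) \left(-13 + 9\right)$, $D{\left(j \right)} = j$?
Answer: $- \frac{344063}{84} \approx -4096.0$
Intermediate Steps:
$A{\left(U \right)} = - 32 U$ ($A{\left(U \right)} = 4 \left(U + U\right) \left(-13 + 9\right) = 4 \cdot 2 U \left(-4\right) = 4 \left(- 8 U\right) = - 32 U$)
$y{\left(m \right)} = \frac{1}{84}$
$t{\left(u,x \right)} = x^{2}$
$y{\left(157 \right)} - t{\left(-320,A{\left(D{\left(2 \right)} \right)} \right)} = \frac{1}{84} - \left(\left(-32\right) 2\right)^{2} = \frac{1}{84} - \left(-64\right)^{2} = \frac{1}{84} - 4096 = - \frac{344063}{84}$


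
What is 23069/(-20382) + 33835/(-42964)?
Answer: -840380743/437846124 ≈ -1.9194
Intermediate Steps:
23069/(-20382) + 33835/(-42964) = 23069*(-1/20382) + 33835*(-1/42964) = -23069/20382 - 33835/42964 = -840380743/437846124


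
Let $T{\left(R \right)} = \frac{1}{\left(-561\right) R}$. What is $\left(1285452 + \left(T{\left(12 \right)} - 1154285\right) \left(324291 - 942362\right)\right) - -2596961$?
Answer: $\frac{4802837464092407}{6732} \approx 7.1343 \cdot 10^{11}$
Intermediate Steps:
$T{\left(R \right)} = - \frac{1}{561 R}$
$\left(1285452 + \left(T{\left(12 \right)} - 1154285\right) \left(324291 - 942362\right)\right) - -2596961 = \left(1285452 + \left(- \frac{1}{561 \cdot 12} - 1154285\right) \left(324291 - 942362\right)\right) - -2596961 = \left(1285452 + \left(\left(- \frac{1}{561}\right) \frac{1}{12} - 1154285\right) \left(-618071\right)\right) + 2596961 = \left(1285452 + \left(- \frac{1}{6732} - 1154285\right) \left(-618071\right)\right) + 2596961 = \left(1285452 - - \frac{4802811327688091}{6732}\right) + 2596961 = \left(1285452 + \frac{4802811327688091}{6732}\right) + 2596961 = \frac{4802819981350955}{6732} + 2596961 = \frac{4802837464092407}{6732}$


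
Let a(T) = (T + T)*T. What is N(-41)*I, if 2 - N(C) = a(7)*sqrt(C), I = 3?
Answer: 6 - 294*I*sqrt(41) ≈ 6.0 - 1882.5*I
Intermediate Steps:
a(T) = 2*T**2 (a(T) = (2*T)*T = 2*T**2)
N(C) = 2 - 98*sqrt(C) (N(C) = 2 - 2*7**2*sqrt(C) = 2 - 2*49*sqrt(C) = 2 - 98*sqrt(C))
N(-41)*I = (2 - 98*I*sqrt(41))*3 = 6 - 294*I*sqrt(41)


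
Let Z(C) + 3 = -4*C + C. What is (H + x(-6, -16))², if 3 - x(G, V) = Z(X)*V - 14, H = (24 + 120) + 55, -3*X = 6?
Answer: 69696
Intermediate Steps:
X = -2 (X = -⅓*6 = -2)
H = 199 (H = 144 + 55 = 199)
Z(C) = -3 - 3*C (Z(C) = -3 + (-4*C + C) = -3 - 3*C)
x(G, V) = 17 - 3*V (x(G, V) = 3 - ((-3 - 3*(-2))*V - 14) = 3 - ((-3 + 6)*V - 14) = 3 - (3*V - 14) = 3 - (-14 + 3*V) = 3 + (14 - 3*V) = 17 - 3*V)
(H + x(-6, -16))² = (199 + (17 - 3*(-16)))² = (199 + (17 + 48))² = (199 + 65)² = 264² = 69696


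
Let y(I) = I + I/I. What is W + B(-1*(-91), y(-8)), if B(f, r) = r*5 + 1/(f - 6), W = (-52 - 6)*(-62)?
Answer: 302686/85 ≈ 3561.0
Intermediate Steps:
W = 3596 (W = -58*(-62) = 3596)
y(I) = 1 + I (y(I) = I + 1 = 1 + I)
B(f, r) = 1/(-6 + f) + 5*r (B(f, r) = 5*r + 1/(-6 + f) = 1/(-6 + f) + 5*r)
W + B(-1*(-91), y(-8)) = 3596 + (1 - 30*(1 - 8) + 5*(-1*(-91))*(1 - 8))/(-6 - 1*(-91)) = 3596 + (1 - 30*(-7) + 5*91*(-7))/(-6 + 91) = 3596 + (1 + 210 - 3185)/85 = 3596 + (1/85)*(-2974) = 3596 - 2974/85 = 302686/85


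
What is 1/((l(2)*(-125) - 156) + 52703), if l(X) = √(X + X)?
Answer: 1/52297 ≈ 1.9122e-5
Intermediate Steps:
l(X) = √2*√X (l(X) = √(2*X) = √2*√X)
1/((l(2)*(-125) - 156) + 52703) = 1/(((√2*√2)*(-125) - 156) + 52703) = 1/((2*(-125) - 156) + 52703) = 1/((-250 - 156) + 52703) = 1/(-406 + 52703) = 1/52297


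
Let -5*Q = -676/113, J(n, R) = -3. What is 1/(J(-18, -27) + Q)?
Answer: -565/1019 ≈ -0.55447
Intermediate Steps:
Q = 676/565 (Q = -(-676)/(5*113) = -⅕*(-676/113) = 676/565 ≈ 1.1965)
1/(J(-18, -27) + Q) = 1/(-3 + 676/565) = 1/(-1019/565) = -565/1019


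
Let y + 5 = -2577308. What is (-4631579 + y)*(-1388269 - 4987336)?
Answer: 45961047879660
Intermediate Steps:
y = -2577313 (y = -5 - 2577308 = -2577313)
(-4631579 + y)*(-1388269 - 4987336) = (-4631579 - 2577313)*(-1388269 - 4987336) = -7208892*(-6375605) = 45961047879660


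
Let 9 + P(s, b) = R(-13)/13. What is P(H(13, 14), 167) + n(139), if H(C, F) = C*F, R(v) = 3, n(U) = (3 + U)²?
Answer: 262018/13 ≈ 20155.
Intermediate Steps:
P(s, b) = -114/13 (P(s, b) = -9 + 3/13 = -114/13)
P(H(13, 14), 167) + n(139) = -114/13 + (3 + 139)² = -114/13 + 142² = -114/13 + 20164 = 262018/13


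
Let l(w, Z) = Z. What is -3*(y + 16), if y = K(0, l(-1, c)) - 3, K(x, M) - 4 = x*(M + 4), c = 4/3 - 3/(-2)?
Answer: -51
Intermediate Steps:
c = 17/6 (c = 4*(1/3) - 3*(-1/2) = 4/3 + 3/2 = 17/6 ≈ 2.8333)
K(x, M) = 4 + x*(4 + M) (K(x, M) = 4 + x*(M + 4) = 4 + x*(4 + M))
y = 1 (y = (4 + 4*0 + (17/6)*0) - 3 = (4 + 0 + 0) - 3 = 4 - 3 = 1)
-3*(y + 16) = -3*(1 + 16) = -3*17 = -51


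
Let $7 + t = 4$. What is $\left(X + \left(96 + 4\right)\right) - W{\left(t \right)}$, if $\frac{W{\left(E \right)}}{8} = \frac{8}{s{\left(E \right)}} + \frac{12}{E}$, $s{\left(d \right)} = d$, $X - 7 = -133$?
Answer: $\frac{82}{3} \approx 27.333$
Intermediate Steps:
$X = -126$ ($X = 7 - 133 = -126$)
$t = -3$ ($t = -7 + 4 = -3$)
$W{\left(E \right)} = \frac{160}{E}$ ($W{\left(E \right)} = 8 \left(\frac{8}{E} + \frac{12}{E}\right) = 8 \frac{20}{E} = \frac{160}{E}$)
$\left(X + \left(96 + 4\right)\right) - W{\left(t \right)} = \left(-126 + \left(96 + 4\right)\right) - \frac{160}{-3} = \left(-126 + 100\right) - 160 \left(- \frac{1}{3}\right) = -26 - - \frac{160}{3} = -26 + \frac{160}{3} = \frac{82}{3}$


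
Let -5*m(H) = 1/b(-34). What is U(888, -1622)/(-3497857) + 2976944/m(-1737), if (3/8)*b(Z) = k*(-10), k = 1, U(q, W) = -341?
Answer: 378651796691293/953961 ≈ 3.9693e+8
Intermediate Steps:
b(Z) = -80/3 (b(Z) = 8*(1*(-10))/3 = (8/3)*(-10) = -80/3)
m(H) = 3/400 (m(H) = -1/(5*(-80/3)) = -⅕*(-3/80) = 3/400)
U(888, -1622)/(-3497857) + 2976944/m(-1737) = -341/(-3497857) + 2976944/(3/400) = -341*(-1/3497857) + 2976944*(400/3) = 31/317987 + 1190777600/3 = 378651796691293/953961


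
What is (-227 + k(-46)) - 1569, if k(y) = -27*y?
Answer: -554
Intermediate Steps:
(-227 + k(-46)) - 1569 = (-227 - 27*(-46)) - 1569 = (-227 + 1242) - 1569 = 1015 - 1569 = -554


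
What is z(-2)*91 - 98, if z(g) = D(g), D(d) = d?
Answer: -280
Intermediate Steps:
z(g) = g
z(-2)*91 - 98 = -2*91 - 98 = -182 - 98 = -280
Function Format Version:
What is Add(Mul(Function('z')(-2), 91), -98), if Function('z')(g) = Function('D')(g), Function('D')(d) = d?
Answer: -280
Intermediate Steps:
Function('z')(g) = g
Add(Mul(Function('z')(-2), 91), -98) = Add(Mul(-2, 91), -98) = Add(-182, -98) = -280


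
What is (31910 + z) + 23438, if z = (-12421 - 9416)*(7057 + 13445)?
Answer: -447646826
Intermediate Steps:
z = -447702174 (z = -21837*20502 = -447702174)
(31910 + z) + 23438 = (31910 - 447702174) + 23438 = -447670264 + 23438 = -447646826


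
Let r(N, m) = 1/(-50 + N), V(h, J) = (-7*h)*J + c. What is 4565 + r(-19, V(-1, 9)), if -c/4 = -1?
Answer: 314984/69 ≈ 4565.0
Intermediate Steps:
c = 4 (c = -4*(-1) = 4)
V(h, J) = 4 - 7*J*h (V(h, J) = (-7*h)*J + 4 = -7*J*h + 4 = 4 - 7*J*h)
4565 + r(-19, V(-1, 9)) = 4565 + 1/(-50 - 19) = 4565 + 1/(-69) = 4565 - 1/69 = 314984/69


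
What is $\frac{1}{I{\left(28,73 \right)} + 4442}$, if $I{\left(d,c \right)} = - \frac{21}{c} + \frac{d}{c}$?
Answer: $\frac{73}{324273} \approx 0.00022512$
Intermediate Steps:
$\frac{1}{I{\left(28,73 \right)} + 4442} = \frac{1}{\frac{-21 + 28}{73} + 4442} = \frac{1}{\frac{1}{73} \cdot 7 + 4442} = \frac{1}{\frac{7}{73} + 4442} = \frac{1}{\frac{324273}{73}} = \frac{73}{324273}$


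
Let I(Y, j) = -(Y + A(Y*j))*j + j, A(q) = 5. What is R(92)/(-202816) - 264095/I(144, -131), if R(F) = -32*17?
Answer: -836752257/61440572 ≈ -13.619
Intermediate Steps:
R(F) = -544
I(Y, j) = j - j*(5 + Y) (I(Y, j) = -(Y + 5)*j + j = -(5 + Y)*j + j = -j*(5 + Y) + j = j - j*(5 + Y))
R(92)/(-202816) - 264095/I(144, -131) = -544/(-202816) - 264095*1/(131*(4 + 144)) = -544*(-1/202816) - 264095/((-1*(-131)*148)) = 17/6338 - 264095/19388 = -836752257/61440572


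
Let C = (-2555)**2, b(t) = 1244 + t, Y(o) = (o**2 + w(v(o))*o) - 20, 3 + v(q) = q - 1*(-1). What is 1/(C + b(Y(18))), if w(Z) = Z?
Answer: 1/6529861 ≈ 1.5314e-7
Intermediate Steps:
v(q) = -2 + q (v(q) = -3 + (q - 1*(-1)) = -3 + (q + 1) = -3 + (1 + q) = -2 + q)
Y(o) = -20 + o**2 + o*(-2 + o) (Y(o) = (o**2 + (-2 + o)*o) - 20 = (o**2 + o*(-2 + o)) - 20 = -20 + o**2 + o*(-2 + o))
C = 6528025
1/(C + b(Y(18))) = 1/(6528025 + (1244 + (-20 - 2*18 + 2*18**2))) = 1/(6528025 + (1244 + (-20 - 36 + 2*324))) = 1/(6528025 + (1244 + (-20 - 36 + 648))) = 1/(6528025 + (1244 + 592)) = 1/(6528025 + 1836) = 1/6529861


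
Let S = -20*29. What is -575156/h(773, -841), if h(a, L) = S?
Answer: 143789/145 ≈ 991.65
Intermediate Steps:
S = -580
h(a, L) = -580
-575156/h(773, -841) = -575156/(-580) = -575156*(-1/580) = 143789/145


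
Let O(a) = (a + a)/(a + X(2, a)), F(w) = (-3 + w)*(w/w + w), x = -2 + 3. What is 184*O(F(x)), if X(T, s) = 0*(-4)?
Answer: 368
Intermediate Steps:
x = 1
X(T, s) = 0
F(w) = (1 + w)*(-3 + w) (F(w) = (-3 + w)*(1 + w) = (1 + w)*(-3 + w))
O(a) = 2 (O(a) = (a + a)/(a + 0) = (2*a)/a = 2)
184*O(F(x)) = 184*2 = 368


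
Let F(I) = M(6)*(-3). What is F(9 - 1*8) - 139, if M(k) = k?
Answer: -157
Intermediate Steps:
F(I) = -18 (F(I) = 6*(-3) = -18)
F(9 - 1*8) - 139 = -18 - 139 = -157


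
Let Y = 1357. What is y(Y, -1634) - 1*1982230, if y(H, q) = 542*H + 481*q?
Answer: -2032690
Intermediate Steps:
y(H, q) = 481*q + 542*H
y(Y, -1634) - 1*1982230 = (481*(-1634) + 542*1357) - 1*1982230 = (-785954 + 735494) - 1982230 = -50460 - 1982230 = -2032690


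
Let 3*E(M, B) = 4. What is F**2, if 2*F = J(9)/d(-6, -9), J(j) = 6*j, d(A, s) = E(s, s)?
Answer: 6561/16 ≈ 410.06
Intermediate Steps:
E(M, B) = 4/3 (E(M, B) = (1/3)*4 = 4/3)
d(A, s) = 4/3
F = 81/4 (F = ((6*9)/(4/3))/2 = (54*(3/4))/2 = (1/2)*(81/2) = 81/4 ≈ 20.250)
F**2 = (81/4)**2 = 6561/16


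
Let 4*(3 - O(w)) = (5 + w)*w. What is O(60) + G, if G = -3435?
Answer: -4407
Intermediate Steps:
O(w) = 3 - w*(5 + w)/4 (O(w) = 3 - (5 + w)*w/4 = 3 - w*(5 + w)/4)
O(60) + G = (3 - 5/4*60 - 1/4*60**2) - 3435 = (3 - 75 - 1/4*3600) - 3435 = (3 - 75 - 900) - 3435 = -972 - 3435 = -4407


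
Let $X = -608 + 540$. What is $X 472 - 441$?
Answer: $-32537$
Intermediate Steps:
$X = -68$
$X 472 - 441 = \left(-68\right) 472 - 441 = -32096 - 441 = -32537$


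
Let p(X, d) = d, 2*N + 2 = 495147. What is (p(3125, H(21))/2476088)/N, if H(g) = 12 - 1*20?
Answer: -2/153252824095 ≈ -1.3050e-11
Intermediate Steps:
H(g) = -8 (H(g) = 12 - 20 = -8)
N = 495145/2 (N = -1 + (½)*495147 = -1 + 495147/2 = 495145/2 ≈ 2.4757e+5)
(p(3125, H(21))/2476088)/N = (-8/2476088)/(495145/2) = -8*1/2476088*(2/495145) = -1/309511*2/495145 = -2/153252824095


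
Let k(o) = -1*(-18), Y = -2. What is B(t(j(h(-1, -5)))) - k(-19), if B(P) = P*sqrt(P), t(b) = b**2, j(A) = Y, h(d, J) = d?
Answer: -10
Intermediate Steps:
j(A) = -2
B(P) = P**(3/2)
k(o) = 18
B(t(j(h(-1, -5)))) - k(-19) = ((-2)**2)**(3/2) - 1*18 = 4**(3/2) - 18 = 8 - 18 = -10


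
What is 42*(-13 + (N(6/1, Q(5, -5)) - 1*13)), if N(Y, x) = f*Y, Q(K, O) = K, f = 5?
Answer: 168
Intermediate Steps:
N(Y, x) = 5*Y
42*(-13 + (N(6/1, Q(5, -5)) - 1*13)) = 42*(-13 + (5*(6/1) - 1*13)) = 42*(-13 + (5*(6*1) - 13)) = 42*(-13 + (5*6 - 13)) = 42*(-13 + (30 - 13)) = 42*(-13 + 17) = 42*4 = 168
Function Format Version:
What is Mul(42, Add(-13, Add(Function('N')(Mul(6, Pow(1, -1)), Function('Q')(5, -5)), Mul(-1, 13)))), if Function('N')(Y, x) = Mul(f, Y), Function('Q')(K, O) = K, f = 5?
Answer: 168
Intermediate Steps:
Function('N')(Y, x) = Mul(5, Y)
Mul(42, Add(-13, Add(Function('N')(Mul(6, Pow(1, -1)), Function('Q')(5, -5)), Mul(-1, 13)))) = Mul(42, Add(-13, Add(Mul(5, Mul(6, Pow(1, -1))), Mul(-1, 13)))) = Mul(42, Add(-13, Add(Mul(5, Mul(6, 1)), -13))) = Mul(42, Add(-13, Add(Mul(5, 6), -13))) = Mul(42, Add(-13, Add(30, -13))) = Mul(42, Add(-13, 17)) = Mul(42, 4) = 168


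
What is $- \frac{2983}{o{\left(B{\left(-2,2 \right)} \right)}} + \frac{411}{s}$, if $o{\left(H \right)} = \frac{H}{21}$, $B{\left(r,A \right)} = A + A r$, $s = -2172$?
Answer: $\frac{22676629}{724} \approx 31321.0$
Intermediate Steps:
$o{\left(H \right)} = \frac{H}{21}$ ($o{\left(H \right)} = H \frac{1}{21} = \frac{H}{21}$)
$- \frac{2983}{o{\left(B{\left(-2,2 \right)} \right)}} + \frac{411}{s} = - \frac{2983}{\frac{1}{21} \cdot 2 \left(1 - 2\right)} + \frac{411}{-2172} = - \frac{2983}{\frac{1}{21} \cdot 2 \left(-1\right)} + 411 \left(- \frac{1}{2172}\right) = - \frac{2983}{\frac{1}{21} \left(-2\right)} - \frac{137}{724} = - \frac{2983}{- \frac{2}{21}} - \frac{137}{724} = \left(-2983\right) \left(- \frac{21}{2}\right) - \frac{137}{724} = \frac{62643}{2} - \frac{137}{724} = \frac{22676629}{724}$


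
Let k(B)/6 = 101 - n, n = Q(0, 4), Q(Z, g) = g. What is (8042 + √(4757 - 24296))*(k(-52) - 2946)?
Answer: -19011288 - 7092*I*√2171 ≈ -1.9011e+7 - 3.3044e+5*I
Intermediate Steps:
n = 4
k(B) = 582 (k(B) = 6*(101 - 1*4) = 6*(101 - 4) = 6*97 = 582)
(8042 + √(4757 - 24296))*(k(-52) - 2946) = (8042 + √(4757 - 24296))*(582 - 2946) = (8042 + √(-19539))*(-2364) = (8042 + 3*I*√2171)*(-2364) = -19011288 - 7092*I*√2171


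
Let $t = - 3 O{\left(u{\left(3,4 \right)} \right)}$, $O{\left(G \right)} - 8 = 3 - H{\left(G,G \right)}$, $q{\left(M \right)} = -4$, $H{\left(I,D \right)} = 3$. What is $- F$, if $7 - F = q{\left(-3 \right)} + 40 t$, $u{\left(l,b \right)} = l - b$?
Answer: $-971$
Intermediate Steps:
$O{\left(G \right)} = 8$ ($O{\left(G \right)} = 8 + \left(3 - 3\right) = 8 + 0 = 8$)
$t = -24$ ($t = \left(-3\right) 8 = -24$)
$F = 971$ ($F = 7 - \left(-4 + 40 \left(-24\right)\right) = 7 - \left(-4 - 960\right) = 7 - -964 = 7 + 964 = 971$)
$- F = \left(-1\right) 971 = -971$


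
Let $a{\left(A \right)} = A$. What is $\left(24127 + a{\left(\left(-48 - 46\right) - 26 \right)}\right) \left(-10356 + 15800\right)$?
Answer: $130694108$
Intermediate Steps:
$\left(24127 + a{\left(\left(-48 - 46\right) - 26 \right)}\right) \left(-10356 + 15800\right) = \left(24127 - 120\right) \left(-10356 + 15800\right) = \left(24127 - 120\right) 5444 = 24007 \cdot 5444 = 130694108$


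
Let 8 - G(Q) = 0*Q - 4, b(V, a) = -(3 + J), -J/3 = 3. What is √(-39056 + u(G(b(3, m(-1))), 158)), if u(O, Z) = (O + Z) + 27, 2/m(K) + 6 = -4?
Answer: I*√38859 ≈ 197.13*I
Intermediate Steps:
J = -9 (J = -3*3 = -9)
m(K) = -⅕ (m(K) = 2/(-6 - 4) = 2/(-10) = 2*(-⅒) = -⅕)
b(V, a) = 6 (b(V, a) = -(3 - 9) = -1*(-6) = 6)
G(Q) = 12 (G(Q) = 8 - (0*Q - 4) = 8 - (0 - 4) = 8 - 1*(-4) = 8 + 4 = 12)
u(O, Z) = 27 + O + Z
√(-39056 + u(G(b(3, m(-1))), 158)) = √(-39056 + (27 + 12 + 158)) = √(-39056 + 197) = √(-38859) = I*√38859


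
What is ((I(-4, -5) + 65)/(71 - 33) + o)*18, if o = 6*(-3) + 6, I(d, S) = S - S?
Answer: -3519/19 ≈ -185.21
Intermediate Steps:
I(d, S) = 0
o = -12 (o = -18 + 6 = -12)
((I(-4, -5) + 65)/(71 - 33) + o)*18 = ((0 + 65)/(71 - 33) - 12)*18 = (65/38 - 12)*18 = -391/38*18 = -3519/19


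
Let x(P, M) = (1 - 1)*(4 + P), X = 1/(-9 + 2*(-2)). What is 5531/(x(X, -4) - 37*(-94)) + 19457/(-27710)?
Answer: 21398141/24093845 ≈ 0.88812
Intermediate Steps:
X = -1/13 (X = 1/(-9 - 4) = 1/(-13) = -1/13 ≈ -0.076923)
x(P, M) = 0 (x(P, M) = 0*(4 + P) = 0)
5531/(x(X, -4) - 37*(-94)) + 19457/(-27710) = 5531/(0 - 37*(-94)) + 19457/(-27710) = 5531/(0 + 3478) + 19457*(-1/27710) = 5531/3478 - 19457/27710 = 21398141/24093845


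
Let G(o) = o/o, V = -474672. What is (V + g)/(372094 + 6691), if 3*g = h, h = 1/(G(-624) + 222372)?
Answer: -316662709967/252694670415 ≈ -1.2531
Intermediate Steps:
G(o) = 1
h = 1/222373 (h = 1/(1 + 222372) = 1/222373 ≈ 4.4969e-6)
g = 1/667119 (g = (⅓)*(1/222373) = 1/667119 ≈ 1.4990e-6)
(V + g)/(372094 + 6691) = (-474672 + 1/667119)/(372094 + 6691) = -316662709967/667119/378785 = -316662709967/667119*1/378785 = -316662709967/252694670415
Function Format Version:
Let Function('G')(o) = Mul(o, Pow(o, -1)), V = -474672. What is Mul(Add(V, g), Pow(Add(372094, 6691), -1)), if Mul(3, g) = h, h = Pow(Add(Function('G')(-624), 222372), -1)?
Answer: Rational(-316662709967, 252694670415) ≈ -1.2531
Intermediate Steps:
Function('G')(o) = 1
h = Rational(1, 222373) (h = Pow(Add(1, 222372), -1) = Pow(222373, -1) = Rational(1, 222373) ≈ 4.4969e-6)
g = Rational(1, 667119) (g = Mul(Rational(1, 3), Rational(1, 222373)) = Rational(1, 667119) ≈ 1.4990e-6)
Mul(Add(V, g), Pow(Add(372094, 6691), -1)) = Mul(Add(-474672, Rational(1, 667119)), Pow(Add(372094, 6691), -1)) = Mul(Rational(-316662709967, 667119), Pow(378785, -1)) = Mul(Rational(-316662709967, 667119), Rational(1, 378785)) = Rational(-316662709967, 252694670415)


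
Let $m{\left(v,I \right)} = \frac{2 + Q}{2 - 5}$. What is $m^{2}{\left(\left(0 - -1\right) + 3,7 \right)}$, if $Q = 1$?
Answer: $1$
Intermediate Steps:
$m{\left(v,I \right)} = -1$ ($m{\left(v,I \right)} = \frac{2 + 1}{2 - 5} = \frac{3}{-3} = 3 \left(- \frac{1}{3}\right) = -1$)
$m^{2}{\left(\left(0 - -1\right) + 3,7 \right)} = \left(-1\right)^{2} = 1$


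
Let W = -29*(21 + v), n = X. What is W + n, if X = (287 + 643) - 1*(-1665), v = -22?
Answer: 2624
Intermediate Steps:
X = 2595 (X = 930 + 1665 = 2595)
n = 2595
W = 29 (W = -29*(21 - 22) = -29*(-1) = 29)
W + n = 29 + 2595 = 2624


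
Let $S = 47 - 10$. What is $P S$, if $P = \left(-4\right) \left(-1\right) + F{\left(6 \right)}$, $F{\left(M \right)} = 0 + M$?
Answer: $370$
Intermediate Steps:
$F{\left(M \right)} = M$
$S = 37$
$P = 10$ ($P = \left(-4\right) \left(-1\right) + 6 = 4 + 6 = 10$)
$P S = 10 \cdot 37 = 370$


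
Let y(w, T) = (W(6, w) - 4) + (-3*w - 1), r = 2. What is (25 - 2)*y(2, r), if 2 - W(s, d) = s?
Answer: -345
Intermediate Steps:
W(s, d) = 2 - s
y(w, T) = -9 - 3*w (y(w, T) = ((2 - 1*6) - 4) + (-3*w - 1) = ((2 - 6) - 4) + (-1 - 3*w) = (-4 - 4) + (-1 - 3*w) = -8 + (-1 - 3*w) = -9 - 3*w)
(25 - 2)*y(2, r) = (25 - 2)*(-9 - 3*2) = 23*(-9 - 6) = 23*(-15) = -345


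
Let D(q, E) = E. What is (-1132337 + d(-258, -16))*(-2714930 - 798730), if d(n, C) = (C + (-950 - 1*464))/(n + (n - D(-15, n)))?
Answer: 171080993184760/43 ≈ 3.9786e+12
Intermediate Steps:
d(n, C) = (-1414 + C)/n (d(n, C) = (C + (-950 - 1*464))/(n + (n - n)) = (C + (-950 - 464))/(n + 0) = (C - 1414)/n = (-1414 + C)/n)
(-1132337 + d(-258, -16))*(-2714930 - 798730) = (-1132337 + (-1414 - 16)/(-258))*(-2714930 - 798730) = (-1132337 - 1/258*(-1430))*(-3513660) = (-1132337 + 715/129)*(-3513660) = -146070758/129*(-3513660) = 171080993184760/43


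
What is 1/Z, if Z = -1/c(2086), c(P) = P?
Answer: -2086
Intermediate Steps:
Z = -1/2086 ≈ -0.00047939
1/Z = 1/(-1/2086) = -2086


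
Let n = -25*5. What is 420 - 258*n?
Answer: 32670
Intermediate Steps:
n = -125
420 - 258*n = 420 - 258*(-125) = 420 + 32250 = 32670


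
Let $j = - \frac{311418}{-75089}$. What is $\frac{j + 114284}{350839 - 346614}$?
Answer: $\frac{8581782694}{317251025} \approx 27.05$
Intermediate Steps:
$j = \frac{311418}{75089}$ ($j = \left(-311418\right) \left(- \frac{1}{75089}\right) = \frac{311418}{75089} \approx 4.1473$)
$\frac{j + 114284}{350839 - 346614} = \frac{\frac{311418}{75089} + 114284}{350839 - 346614} = \frac{8581782694}{75089 \cdot 4225} = \frac{8581782694}{75089} \cdot \frac{1}{4225} = \frac{8581782694}{317251025}$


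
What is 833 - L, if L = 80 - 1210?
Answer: 1963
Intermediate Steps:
L = -1130
833 - L = 833 - 1*(-1130) = 833 + 1130 = 1963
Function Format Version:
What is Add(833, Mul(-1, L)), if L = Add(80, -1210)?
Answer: 1963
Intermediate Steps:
L = -1130
Add(833, Mul(-1, L)) = Add(833, Mul(-1, -1130)) = Add(833, 1130) = 1963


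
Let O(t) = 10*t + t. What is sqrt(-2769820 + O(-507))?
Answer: I*sqrt(2775397) ≈ 1666.0*I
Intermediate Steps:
O(t) = 11*t
sqrt(-2769820 + O(-507)) = sqrt(-2769820 + 11*(-507)) = sqrt(-2769820 - 5577) = sqrt(-2775397) = I*sqrt(2775397)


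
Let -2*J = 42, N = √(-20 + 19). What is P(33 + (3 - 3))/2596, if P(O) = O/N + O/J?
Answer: -1/1652 - 3*I/236 ≈ -0.00060533 - 0.012712*I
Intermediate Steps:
N = I (N = √(-1) = I ≈ 1.0*I)
J = -21 (J = -½*42 = -21)
P(O) = -O/21 - I*O (P(O) = O/I + O/(-21) = O*(-I) + O*(-1/21) = -I*O - O/21 = -O/21 - I*O)
P(33 + (3 - 3))/2596 = -(33 + (3 - 3))*(1/21 + I)/2596 = -(33 + 0)*(1/21 + I)*(1/2596) = -1*33*(1/21 + I)*(1/2596) = (-11/7 - 33*I)*(1/2596) = -1/1652 - 3*I/236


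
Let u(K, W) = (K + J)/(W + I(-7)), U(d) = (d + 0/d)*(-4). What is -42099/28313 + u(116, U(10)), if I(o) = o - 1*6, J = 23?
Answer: -6166754/1500589 ≈ -4.1096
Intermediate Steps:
U(d) = -4*d (U(d) = (d + 0)*(-4) = d*(-4) = -4*d)
I(o) = -6 + o (I(o) = o - 6 = -6 + o)
u(K, W) = (23 + K)/(-13 + W) (u(K, W) = (K + 23)/(W + (-6 - 7)) = (23 + K)/(W - 13) = (23 + K)/(-13 + W))
-42099/28313 + u(116, U(10)) = -42099/28313 + (23 + 116)/(-13 - 4*10) = -42099*1/28313 + 139/(-13 - 40) = -42099/28313 + 139/(-53) = -42099/28313 - 1/53*139 = -42099/28313 - 139/53 = -6166754/1500589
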